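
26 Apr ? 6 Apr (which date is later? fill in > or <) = >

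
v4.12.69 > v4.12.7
True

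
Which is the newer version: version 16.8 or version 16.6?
version 16.8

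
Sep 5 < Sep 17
True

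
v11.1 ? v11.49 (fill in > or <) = <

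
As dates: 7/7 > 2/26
True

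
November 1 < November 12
True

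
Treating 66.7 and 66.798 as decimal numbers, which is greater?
66.798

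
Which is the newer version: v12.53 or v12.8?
v12.53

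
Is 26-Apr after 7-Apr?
Yes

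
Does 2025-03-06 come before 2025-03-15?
Yes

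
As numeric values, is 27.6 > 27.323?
True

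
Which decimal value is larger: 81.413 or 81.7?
81.7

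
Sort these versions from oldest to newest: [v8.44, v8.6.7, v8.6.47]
[v8.6.7, v8.6.47, v8.44]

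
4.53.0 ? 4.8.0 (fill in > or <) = >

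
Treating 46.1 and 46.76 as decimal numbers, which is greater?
46.76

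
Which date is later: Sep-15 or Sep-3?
Sep-15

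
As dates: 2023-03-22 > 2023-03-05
True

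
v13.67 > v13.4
True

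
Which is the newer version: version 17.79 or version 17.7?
version 17.79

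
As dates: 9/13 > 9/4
True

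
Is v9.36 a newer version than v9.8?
Yes. Version numbers are compared segment by segment as integers, not as decimals: minor version 36 > 8, so v9.36 > v9.8 (even though the decimal 9.36 < 9.8).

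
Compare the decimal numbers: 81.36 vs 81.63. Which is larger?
81.63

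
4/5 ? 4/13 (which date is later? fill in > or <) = <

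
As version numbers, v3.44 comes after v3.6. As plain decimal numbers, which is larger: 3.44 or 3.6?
3.6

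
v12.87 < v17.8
True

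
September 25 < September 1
False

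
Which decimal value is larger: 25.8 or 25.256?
25.8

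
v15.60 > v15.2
True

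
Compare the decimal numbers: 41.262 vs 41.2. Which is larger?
41.262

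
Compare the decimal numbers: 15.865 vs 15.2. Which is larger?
15.865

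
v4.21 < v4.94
True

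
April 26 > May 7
False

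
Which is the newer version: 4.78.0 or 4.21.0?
4.78.0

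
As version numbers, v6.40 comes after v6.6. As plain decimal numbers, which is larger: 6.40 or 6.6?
6.6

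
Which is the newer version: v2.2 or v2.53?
v2.53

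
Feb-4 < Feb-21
True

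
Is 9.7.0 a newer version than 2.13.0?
Yes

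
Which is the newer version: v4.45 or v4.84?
v4.84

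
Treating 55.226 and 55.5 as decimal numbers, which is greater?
55.5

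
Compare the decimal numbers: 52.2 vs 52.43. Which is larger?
52.43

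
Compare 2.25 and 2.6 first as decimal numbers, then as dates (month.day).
As decimals: 2.25 < 2.6. As dates: 2/25 is later than 2/6 (day 25 > day 6).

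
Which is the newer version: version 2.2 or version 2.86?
version 2.86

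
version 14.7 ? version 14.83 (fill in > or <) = <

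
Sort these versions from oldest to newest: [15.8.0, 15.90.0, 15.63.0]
[15.8.0, 15.63.0, 15.90.0]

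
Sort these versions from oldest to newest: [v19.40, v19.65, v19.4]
[v19.4, v19.40, v19.65]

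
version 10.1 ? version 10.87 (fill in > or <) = <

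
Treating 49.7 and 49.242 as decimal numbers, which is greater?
49.7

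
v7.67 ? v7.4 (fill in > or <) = >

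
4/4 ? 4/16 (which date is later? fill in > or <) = <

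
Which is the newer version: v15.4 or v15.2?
v15.4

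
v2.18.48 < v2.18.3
False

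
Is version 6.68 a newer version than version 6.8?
Yes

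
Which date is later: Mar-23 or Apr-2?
Apr-2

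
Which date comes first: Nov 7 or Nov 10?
Nov 7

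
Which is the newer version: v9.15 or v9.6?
v9.15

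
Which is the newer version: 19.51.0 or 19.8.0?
19.51.0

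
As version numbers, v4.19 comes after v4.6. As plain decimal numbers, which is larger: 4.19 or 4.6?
4.6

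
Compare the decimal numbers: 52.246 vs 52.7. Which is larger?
52.7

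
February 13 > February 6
True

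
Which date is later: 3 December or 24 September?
3 December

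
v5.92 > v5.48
True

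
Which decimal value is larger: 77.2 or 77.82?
77.82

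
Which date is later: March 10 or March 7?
March 10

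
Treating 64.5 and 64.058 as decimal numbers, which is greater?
64.5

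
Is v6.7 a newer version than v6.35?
No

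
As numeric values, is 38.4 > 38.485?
False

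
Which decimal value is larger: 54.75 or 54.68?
54.75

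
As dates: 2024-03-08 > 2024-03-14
False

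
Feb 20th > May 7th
False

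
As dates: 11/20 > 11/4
True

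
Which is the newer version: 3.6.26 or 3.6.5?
3.6.26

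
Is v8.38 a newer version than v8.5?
Yes. Version numbers are compared segment by segment as integers, not as decimals: minor version 38 > 5, so v8.38 > v8.5 (even though the decimal 8.38 < 8.5).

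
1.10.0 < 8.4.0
True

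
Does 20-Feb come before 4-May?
Yes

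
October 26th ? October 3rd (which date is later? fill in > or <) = >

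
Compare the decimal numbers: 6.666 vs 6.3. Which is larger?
6.666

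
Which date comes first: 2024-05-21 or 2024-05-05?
2024-05-05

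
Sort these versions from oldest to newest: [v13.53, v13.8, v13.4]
[v13.4, v13.8, v13.53]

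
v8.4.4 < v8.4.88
True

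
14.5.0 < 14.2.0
False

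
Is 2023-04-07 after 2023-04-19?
No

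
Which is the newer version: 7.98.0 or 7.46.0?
7.98.0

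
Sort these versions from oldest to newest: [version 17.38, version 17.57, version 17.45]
[version 17.38, version 17.45, version 17.57]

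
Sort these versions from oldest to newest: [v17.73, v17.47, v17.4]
[v17.4, v17.47, v17.73]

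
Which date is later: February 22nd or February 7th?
February 22nd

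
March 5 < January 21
False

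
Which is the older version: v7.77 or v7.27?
v7.27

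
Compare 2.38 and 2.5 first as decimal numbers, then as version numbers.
As decimals: 2.38 < 2.5. As versions: v2.38 > v2.5 (minor version 38 > 5).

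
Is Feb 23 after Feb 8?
Yes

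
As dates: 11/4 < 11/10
True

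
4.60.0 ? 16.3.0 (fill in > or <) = <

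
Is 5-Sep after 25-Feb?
Yes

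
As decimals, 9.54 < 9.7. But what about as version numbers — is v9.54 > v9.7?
True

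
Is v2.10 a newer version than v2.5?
Yes. Version numbers are compared segment by segment as integers, not as decimals: minor version 10 > 5, so v2.10 > v2.5 (even though the decimal 2.10 < 2.5).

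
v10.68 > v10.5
True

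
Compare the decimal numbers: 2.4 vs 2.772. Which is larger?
2.772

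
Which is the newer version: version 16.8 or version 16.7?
version 16.8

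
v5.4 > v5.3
True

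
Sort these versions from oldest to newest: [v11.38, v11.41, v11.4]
[v11.4, v11.38, v11.41]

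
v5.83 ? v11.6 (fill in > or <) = <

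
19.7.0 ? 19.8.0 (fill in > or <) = <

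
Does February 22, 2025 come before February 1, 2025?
No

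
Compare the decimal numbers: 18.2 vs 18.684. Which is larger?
18.684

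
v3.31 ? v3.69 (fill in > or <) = <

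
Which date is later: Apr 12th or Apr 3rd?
Apr 12th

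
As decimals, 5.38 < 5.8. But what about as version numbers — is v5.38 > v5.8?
True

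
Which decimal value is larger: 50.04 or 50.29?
50.29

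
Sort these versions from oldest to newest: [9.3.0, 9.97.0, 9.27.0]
[9.3.0, 9.27.0, 9.97.0]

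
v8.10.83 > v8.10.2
True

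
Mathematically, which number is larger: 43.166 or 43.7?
43.7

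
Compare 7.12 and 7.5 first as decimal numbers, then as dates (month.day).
As decimals: 7.12 < 7.5. As dates: 7/12 is later than 7/5 (day 12 > day 5).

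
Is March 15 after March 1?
Yes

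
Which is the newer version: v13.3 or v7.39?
v13.3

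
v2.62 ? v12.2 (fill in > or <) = <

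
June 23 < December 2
True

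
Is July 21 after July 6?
Yes. Day 21 comes after day 6 in July — this is a date comparison, not a decimal one (the decimal 7.21 would be smaller than 7.6).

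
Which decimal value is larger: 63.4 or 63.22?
63.4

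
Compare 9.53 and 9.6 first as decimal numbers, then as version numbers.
As decimals: 9.53 < 9.6. As versions: v9.53 > v9.6 (minor version 53 > 6).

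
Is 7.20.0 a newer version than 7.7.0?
Yes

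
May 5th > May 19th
False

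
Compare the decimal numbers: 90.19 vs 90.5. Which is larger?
90.5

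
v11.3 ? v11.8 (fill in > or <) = <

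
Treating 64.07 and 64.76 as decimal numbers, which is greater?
64.76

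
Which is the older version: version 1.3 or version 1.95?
version 1.3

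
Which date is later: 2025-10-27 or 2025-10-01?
2025-10-27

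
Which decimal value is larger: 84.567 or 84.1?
84.567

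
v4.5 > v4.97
False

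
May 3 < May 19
True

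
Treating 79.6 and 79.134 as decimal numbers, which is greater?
79.6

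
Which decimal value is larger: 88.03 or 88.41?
88.41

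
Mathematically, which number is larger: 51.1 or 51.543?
51.543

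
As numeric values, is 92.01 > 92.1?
False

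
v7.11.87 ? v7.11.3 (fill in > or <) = >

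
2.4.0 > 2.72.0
False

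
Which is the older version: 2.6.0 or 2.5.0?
2.5.0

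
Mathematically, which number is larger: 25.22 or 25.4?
25.4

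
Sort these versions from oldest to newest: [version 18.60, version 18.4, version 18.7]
[version 18.4, version 18.7, version 18.60]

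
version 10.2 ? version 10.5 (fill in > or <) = <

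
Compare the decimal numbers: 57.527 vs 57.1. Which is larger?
57.527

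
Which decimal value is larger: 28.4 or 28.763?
28.763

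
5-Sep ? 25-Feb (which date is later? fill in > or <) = >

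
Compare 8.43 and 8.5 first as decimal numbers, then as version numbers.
As decimals: 8.43 < 8.5. As versions: v8.43 > v8.5 (minor version 43 > 5).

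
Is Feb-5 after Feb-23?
No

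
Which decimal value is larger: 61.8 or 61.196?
61.8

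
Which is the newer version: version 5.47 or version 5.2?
version 5.47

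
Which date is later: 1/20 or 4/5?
4/5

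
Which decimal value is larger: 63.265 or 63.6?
63.6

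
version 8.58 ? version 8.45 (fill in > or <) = >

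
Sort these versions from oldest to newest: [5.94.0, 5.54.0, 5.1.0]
[5.1.0, 5.54.0, 5.94.0]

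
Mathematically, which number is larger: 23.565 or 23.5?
23.565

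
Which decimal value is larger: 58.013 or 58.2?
58.2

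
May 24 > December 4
False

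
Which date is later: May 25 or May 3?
May 25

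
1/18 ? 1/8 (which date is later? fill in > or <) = >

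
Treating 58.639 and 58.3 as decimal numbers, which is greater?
58.639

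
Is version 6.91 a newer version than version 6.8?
Yes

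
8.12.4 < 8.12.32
True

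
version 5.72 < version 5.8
False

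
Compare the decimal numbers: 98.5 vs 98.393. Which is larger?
98.5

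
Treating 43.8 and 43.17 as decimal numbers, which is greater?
43.8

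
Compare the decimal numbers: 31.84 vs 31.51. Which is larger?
31.84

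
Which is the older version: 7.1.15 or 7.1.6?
7.1.6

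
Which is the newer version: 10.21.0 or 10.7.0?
10.21.0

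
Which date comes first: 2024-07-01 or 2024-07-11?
2024-07-01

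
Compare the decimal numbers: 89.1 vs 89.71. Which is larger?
89.71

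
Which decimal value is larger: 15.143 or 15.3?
15.3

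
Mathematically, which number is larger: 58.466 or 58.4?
58.466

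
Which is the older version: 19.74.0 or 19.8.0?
19.8.0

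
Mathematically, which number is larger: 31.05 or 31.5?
31.5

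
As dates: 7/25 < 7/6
False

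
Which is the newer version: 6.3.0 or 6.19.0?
6.19.0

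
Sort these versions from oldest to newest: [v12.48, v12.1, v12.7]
[v12.1, v12.7, v12.48]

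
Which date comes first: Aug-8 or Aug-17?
Aug-8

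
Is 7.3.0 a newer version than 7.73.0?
No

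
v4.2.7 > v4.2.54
False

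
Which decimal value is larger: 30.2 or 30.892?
30.892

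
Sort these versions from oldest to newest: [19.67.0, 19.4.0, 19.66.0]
[19.4.0, 19.66.0, 19.67.0]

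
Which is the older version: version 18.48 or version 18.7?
version 18.7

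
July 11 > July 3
True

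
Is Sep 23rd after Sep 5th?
Yes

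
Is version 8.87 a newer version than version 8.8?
Yes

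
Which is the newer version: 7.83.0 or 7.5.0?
7.83.0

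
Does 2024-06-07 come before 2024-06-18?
Yes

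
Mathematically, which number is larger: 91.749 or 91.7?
91.749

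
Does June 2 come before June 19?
Yes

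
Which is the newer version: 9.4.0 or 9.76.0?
9.76.0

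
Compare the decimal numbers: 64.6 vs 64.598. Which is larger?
64.6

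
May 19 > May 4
True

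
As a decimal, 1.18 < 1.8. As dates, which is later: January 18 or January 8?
January 18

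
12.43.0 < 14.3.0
True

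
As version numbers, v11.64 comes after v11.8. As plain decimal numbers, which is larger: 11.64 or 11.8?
11.8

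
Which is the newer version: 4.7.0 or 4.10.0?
4.10.0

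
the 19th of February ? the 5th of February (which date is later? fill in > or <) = >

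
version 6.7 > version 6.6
True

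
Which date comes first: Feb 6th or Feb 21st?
Feb 6th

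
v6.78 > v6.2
True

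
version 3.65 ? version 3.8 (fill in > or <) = >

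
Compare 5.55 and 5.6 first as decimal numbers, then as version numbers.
As decimals: 5.55 < 5.6. As versions: v5.55 > v5.6 (minor version 55 > 6).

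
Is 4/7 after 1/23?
Yes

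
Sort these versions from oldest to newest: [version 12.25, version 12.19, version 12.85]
[version 12.19, version 12.25, version 12.85]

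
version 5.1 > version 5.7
False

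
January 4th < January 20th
True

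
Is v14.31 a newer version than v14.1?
Yes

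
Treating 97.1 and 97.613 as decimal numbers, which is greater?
97.613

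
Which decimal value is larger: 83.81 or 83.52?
83.81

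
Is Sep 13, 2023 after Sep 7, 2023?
Yes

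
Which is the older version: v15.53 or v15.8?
v15.8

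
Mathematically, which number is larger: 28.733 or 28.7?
28.733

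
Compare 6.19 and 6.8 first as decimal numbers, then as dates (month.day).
As decimals: 6.19 < 6.8. As dates: 6/19 is later than 6/8 (day 19 > day 8).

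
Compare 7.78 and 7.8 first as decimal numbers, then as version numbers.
As decimals: 7.78 < 7.8. As versions: v7.78 > v7.8 (minor version 78 > 8).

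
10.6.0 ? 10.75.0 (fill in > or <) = <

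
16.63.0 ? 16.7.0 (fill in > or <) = >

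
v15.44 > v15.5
True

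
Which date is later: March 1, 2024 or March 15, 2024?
March 15, 2024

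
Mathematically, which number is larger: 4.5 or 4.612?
4.612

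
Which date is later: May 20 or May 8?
May 20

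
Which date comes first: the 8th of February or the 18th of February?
the 8th of February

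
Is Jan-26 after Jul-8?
No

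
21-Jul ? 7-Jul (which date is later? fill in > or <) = >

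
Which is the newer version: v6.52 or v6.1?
v6.52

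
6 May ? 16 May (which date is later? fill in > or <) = <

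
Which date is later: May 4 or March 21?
May 4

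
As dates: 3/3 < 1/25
False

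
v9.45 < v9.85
True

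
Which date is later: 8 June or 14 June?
14 June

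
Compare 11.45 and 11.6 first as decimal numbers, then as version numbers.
As decimals: 11.45 < 11.6. As versions: v11.45 > v11.6 (minor version 45 > 6).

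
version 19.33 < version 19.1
False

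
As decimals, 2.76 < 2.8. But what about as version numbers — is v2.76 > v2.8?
True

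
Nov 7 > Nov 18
False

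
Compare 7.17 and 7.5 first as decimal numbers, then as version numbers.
As decimals: 7.17 < 7.5. As versions: v7.17 > v7.5 (minor version 17 > 5).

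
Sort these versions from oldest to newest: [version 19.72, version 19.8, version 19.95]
[version 19.8, version 19.72, version 19.95]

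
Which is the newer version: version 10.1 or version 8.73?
version 10.1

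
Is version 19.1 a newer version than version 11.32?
Yes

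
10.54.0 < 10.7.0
False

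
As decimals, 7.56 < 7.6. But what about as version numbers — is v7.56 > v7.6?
True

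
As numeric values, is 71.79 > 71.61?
True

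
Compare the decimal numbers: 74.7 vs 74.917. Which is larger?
74.917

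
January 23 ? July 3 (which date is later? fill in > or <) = <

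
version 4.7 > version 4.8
False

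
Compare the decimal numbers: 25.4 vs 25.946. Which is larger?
25.946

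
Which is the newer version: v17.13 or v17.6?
v17.13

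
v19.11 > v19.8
True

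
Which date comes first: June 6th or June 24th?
June 6th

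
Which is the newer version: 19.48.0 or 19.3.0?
19.48.0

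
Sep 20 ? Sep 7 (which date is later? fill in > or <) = >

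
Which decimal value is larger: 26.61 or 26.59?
26.61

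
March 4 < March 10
True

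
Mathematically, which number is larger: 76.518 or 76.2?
76.518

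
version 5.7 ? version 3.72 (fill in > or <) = >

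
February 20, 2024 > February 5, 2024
True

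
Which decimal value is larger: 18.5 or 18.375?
18.5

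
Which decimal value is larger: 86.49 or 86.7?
86.7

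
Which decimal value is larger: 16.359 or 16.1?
16.359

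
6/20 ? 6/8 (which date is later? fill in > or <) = >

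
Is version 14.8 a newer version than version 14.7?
Yes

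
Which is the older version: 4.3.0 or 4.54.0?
4.3.0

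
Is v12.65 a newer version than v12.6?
Yes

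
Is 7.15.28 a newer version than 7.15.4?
Yes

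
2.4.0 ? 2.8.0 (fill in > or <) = <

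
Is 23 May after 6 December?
No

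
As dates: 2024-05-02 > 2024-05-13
False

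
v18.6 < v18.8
True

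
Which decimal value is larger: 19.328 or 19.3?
19.328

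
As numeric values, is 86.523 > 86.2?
True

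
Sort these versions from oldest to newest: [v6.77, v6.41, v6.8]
[v6.8, v6.41, v6.77]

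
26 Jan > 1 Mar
False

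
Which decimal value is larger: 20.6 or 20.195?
20.6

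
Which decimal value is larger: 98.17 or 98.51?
98.51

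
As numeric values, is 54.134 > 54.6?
False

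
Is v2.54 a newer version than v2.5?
Yes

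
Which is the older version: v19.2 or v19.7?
v19.2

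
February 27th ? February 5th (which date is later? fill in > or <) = >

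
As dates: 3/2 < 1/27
False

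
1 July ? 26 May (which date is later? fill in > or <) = >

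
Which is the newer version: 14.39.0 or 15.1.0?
15.1.0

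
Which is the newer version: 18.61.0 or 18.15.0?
18.61.0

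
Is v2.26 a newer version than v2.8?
Yes. Version numbers are compared segment by segment as integers, not as decimals: minor version 26 > 8, so v2.26 > v2.8 (even though the decimal 2.26 < 2.8).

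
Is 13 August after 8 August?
Yes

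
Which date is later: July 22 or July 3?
July 22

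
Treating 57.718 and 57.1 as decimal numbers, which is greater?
57.718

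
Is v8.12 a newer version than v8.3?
Yes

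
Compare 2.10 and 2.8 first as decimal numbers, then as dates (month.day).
As decimals: 2.10 < 2.8. As dates: 2/10 is later than 2/8 (day 10 > day 8).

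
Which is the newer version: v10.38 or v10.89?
v10.89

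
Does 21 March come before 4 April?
Yes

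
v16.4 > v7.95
True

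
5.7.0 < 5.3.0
False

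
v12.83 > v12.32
True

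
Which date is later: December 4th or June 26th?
December 4th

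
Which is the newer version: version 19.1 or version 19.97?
version 19.97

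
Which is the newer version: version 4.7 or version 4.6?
version 4.7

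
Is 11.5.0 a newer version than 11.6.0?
No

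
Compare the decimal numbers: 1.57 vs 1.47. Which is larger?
1.57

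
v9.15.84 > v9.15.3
True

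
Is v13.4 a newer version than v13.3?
Yes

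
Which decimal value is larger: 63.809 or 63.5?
63.809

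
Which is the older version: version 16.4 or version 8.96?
version 8.96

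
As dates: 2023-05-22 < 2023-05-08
False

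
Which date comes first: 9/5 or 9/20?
9/5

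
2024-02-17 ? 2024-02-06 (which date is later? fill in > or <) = >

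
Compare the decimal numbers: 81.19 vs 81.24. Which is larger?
81.24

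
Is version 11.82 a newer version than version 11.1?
Yes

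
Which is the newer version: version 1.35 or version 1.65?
version 1.65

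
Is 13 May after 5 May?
Yes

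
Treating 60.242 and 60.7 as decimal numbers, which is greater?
60.7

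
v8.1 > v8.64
False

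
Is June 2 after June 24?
No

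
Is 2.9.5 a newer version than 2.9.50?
No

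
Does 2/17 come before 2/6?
No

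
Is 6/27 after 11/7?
No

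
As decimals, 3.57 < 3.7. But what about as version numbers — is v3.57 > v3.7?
True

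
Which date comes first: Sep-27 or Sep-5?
Sep-5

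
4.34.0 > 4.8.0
True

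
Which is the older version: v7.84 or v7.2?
v7.2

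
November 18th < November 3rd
False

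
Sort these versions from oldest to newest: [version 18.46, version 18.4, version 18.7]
[version 18.4, version 18.7, version 18.46]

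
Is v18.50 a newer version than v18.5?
Yes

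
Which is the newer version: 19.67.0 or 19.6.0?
19.67.0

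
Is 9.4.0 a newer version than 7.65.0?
Yes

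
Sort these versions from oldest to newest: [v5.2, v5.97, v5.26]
[v5.2, v5.26, v5.97]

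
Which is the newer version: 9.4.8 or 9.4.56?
9.4.56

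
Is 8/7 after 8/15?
No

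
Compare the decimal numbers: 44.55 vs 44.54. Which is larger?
44.55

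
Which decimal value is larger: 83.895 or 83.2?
83.895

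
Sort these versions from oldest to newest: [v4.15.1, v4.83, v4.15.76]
[v4.15.1, v4.15.76, v4.83]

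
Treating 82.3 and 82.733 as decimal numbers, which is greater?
82.733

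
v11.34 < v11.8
False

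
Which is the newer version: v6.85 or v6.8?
v6.85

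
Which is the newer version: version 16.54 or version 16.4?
version 16.54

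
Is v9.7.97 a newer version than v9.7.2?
Yes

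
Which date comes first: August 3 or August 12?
August 3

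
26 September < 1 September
False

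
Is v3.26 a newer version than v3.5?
Yes. Version numbers are compared segment by segment as integers, not as decimals: minor version 26 > 5, so v3.26 > v3.5 (even though the decimal 3.26 < 3.5).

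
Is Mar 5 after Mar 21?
No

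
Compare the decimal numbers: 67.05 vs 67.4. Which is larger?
67.4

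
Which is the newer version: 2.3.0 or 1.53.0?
2.3.0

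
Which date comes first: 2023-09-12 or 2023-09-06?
2023-09-06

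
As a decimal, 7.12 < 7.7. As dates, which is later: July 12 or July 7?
July 12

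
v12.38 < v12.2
False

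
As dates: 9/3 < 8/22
False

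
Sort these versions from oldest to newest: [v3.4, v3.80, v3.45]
[v3.4, v3.45, v3.80]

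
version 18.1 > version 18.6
False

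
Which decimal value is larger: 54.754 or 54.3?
54.754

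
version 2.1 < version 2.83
True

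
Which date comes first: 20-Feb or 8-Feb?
8-Feb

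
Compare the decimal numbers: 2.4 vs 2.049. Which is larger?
2.4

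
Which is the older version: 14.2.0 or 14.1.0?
14.1.0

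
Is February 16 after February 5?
Yes. Day 16 comes after day 5 in February — this is a date comparison, not a decimal one (the decimal 2.16 would be smaller than 2.5).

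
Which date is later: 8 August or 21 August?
21 August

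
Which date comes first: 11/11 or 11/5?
11/5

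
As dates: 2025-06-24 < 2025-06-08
False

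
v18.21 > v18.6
True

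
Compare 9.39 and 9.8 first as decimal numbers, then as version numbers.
As decimals: 9.39 < 9.8. As versions: v9.39 > v9.8 (minor version 39 > 8).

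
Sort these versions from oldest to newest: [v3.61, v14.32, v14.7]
[v3.61, v14.7, v14.32]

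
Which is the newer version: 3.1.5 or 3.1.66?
3.1.66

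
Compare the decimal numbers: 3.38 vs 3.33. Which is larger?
3.38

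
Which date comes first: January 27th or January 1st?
January 1st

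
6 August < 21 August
True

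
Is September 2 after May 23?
Yes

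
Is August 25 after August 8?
Yes. Day 25 comes after day 8 in August — this is a date comparison, not a decimal one (the decimal 8.25 would be smaller than 8.8).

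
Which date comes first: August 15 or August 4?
August 4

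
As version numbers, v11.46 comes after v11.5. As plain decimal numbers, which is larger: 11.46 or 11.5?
11.5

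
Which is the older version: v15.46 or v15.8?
v15.8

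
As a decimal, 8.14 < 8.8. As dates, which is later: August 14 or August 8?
August 14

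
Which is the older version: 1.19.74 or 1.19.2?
1.19.2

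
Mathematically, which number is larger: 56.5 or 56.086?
56.5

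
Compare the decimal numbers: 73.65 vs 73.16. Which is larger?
73.65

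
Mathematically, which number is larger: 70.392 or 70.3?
70.392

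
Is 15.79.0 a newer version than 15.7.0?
Yes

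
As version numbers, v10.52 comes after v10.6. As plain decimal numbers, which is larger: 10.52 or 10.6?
10.6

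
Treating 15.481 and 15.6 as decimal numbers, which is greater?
15.6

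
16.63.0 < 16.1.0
False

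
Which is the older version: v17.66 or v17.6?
v17.6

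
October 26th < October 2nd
False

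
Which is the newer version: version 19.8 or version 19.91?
version 19.91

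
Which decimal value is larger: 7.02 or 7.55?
7.55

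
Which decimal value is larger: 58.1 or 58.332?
58.332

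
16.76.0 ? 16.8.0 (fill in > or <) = >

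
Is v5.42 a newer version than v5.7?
Yes. Version numbers are compared segment by segment as integers, not as decimals: minor version 42 > 7, so v5.42 > v5.7 (even though the decimal 5.42 < 5.7).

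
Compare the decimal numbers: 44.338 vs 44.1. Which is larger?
44.338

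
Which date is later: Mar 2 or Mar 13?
Mar 13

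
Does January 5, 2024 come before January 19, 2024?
Yes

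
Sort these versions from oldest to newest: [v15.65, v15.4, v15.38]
[v15.4, v15.38, v15.65]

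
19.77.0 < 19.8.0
False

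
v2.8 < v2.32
True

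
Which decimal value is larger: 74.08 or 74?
74.08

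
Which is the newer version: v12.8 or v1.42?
v12.8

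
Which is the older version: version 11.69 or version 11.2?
version 11.2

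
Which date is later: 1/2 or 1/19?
1/19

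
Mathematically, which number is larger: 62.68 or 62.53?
62.68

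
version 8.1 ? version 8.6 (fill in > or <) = <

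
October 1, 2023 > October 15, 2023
False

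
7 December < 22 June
False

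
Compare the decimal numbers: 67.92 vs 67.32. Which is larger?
67.92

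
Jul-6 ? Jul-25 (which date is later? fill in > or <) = <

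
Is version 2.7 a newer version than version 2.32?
No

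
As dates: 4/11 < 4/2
False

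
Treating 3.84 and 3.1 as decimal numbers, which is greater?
3.84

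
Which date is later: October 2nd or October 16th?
October 16th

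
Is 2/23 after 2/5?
Yes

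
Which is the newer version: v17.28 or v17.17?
v17.28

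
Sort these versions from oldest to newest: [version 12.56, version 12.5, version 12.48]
[version 12.5, version 12.48, version 12.56]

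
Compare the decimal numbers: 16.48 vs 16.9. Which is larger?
16.9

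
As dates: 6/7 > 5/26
True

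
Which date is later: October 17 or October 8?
October 17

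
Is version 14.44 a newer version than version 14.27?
Yes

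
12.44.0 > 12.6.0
True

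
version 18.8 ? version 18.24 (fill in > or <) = <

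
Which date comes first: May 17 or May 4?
May 4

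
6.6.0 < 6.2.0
False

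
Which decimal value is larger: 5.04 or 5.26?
5.26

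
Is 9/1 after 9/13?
No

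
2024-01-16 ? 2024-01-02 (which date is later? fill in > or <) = >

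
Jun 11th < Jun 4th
False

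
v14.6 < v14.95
True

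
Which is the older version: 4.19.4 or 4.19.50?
4.19.4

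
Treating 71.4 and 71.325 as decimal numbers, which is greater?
71.4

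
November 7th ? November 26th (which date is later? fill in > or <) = <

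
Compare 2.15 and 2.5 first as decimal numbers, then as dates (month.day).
As decimals: 2.15 < 2.5. As dates: 2/15 is later than 2/5 (day 15 > day 5).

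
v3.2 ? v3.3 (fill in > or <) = <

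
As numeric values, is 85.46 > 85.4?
True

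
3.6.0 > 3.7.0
False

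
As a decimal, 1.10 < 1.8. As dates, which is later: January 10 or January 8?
January 10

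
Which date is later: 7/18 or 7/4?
7/18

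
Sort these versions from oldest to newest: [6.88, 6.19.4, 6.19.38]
[6.19.4, 6.19.38, 6.88]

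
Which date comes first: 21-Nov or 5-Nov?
5-Nov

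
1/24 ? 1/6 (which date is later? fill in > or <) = >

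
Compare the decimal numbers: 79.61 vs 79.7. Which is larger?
79.7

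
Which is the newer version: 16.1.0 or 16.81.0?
16.81.0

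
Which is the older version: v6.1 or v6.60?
v6.1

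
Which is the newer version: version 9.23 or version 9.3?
version 9.23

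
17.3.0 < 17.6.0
True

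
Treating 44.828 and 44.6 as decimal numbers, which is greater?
44.828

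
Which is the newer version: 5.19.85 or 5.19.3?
5.19.85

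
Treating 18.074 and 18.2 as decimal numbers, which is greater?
18.2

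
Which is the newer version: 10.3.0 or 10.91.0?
10.91.0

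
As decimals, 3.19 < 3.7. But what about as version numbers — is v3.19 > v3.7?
True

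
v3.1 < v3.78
True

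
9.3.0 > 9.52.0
False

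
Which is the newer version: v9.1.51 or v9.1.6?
v9.1.51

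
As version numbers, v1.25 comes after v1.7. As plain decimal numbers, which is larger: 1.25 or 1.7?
1.7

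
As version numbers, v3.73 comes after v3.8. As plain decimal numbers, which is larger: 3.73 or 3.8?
3.8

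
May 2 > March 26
True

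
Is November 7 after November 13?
No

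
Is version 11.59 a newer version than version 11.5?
Yes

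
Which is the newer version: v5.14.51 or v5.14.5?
v5.14.51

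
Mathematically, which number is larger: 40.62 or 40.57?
40.62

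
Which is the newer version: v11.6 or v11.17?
v11.17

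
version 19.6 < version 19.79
True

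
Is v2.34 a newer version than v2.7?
Yes. Version numbers are compared segment by segment as integers, not as decimals: minor version 34 > 7, so v2.34 > v2.7 (even though the decimal 2.34 < 2.7).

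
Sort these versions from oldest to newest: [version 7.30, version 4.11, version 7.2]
[version 4.11, version 7.2, version 7.30]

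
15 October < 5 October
False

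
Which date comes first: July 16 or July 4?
July 4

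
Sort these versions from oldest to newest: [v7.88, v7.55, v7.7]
[v7.7, v7.55, v7.88]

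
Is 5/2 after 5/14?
No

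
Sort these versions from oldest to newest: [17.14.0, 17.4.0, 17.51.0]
[17.4.0, 17.14.0, 17.51.0]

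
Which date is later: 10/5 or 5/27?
10/5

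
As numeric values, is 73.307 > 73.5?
False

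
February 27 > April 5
False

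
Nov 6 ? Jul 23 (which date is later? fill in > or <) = >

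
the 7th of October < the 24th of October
True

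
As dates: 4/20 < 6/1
True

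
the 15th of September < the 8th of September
False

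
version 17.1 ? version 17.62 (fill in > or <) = <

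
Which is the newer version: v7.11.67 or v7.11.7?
v7.11.67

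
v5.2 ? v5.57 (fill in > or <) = <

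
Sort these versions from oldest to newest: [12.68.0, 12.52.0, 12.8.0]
[12.8.0, 12.52.0, 12.68.0]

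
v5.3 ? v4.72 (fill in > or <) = >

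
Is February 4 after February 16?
No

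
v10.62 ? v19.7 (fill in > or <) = <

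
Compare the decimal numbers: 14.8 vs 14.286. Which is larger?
14.8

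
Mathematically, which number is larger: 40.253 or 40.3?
40.3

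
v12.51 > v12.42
True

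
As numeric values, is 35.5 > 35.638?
False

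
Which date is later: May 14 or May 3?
May 14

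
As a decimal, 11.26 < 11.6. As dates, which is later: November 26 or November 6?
November 26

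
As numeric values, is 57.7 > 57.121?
True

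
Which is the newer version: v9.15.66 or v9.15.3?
v9.15.66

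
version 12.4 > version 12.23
False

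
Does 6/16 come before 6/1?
No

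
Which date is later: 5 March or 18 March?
18 March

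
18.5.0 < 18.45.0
True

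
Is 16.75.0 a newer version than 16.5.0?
Yes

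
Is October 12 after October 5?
Yes. Day 12 comes after day 5 in October — this is a date comparison, not a decimal one (the decimal 10.12 would be smaller than 10.5).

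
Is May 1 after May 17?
No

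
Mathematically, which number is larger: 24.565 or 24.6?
24.6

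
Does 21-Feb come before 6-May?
Yes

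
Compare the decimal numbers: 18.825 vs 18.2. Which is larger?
18.825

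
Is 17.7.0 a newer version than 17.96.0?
No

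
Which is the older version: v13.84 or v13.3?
v13.3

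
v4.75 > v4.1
True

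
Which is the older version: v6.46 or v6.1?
v6.1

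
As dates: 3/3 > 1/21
True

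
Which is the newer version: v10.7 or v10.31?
v10.31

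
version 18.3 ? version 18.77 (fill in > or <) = <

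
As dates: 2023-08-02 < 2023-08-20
True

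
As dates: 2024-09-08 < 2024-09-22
True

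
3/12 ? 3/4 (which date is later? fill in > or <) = >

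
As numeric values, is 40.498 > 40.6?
False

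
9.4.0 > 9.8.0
False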